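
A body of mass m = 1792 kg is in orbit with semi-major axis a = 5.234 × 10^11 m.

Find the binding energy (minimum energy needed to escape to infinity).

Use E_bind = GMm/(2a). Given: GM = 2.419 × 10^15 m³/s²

Total orbital energy is E = −GMm/(2a); binding energy is E_bind = −E = GMm/(2a).
E_bind = 2.419e+15 · 1792 / (2 · 5.234e+11) J ≈ 4.141e+06 J = 4.141 MJ.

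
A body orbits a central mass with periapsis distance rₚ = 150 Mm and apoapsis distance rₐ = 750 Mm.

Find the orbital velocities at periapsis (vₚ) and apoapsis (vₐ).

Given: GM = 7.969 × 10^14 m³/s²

Convert to SI: rₚ = 150 Mm = 1.5e+08 m; rₐ = 750 Mm = 7.5e+08 m.
Use the vis-viva equation v² = GM(2/r − 1/a) with a = (rₚ + rₐ)/2 = (1.5e+08 + 7.5e+08)/2 = 4.5e+08 m.
vₚ = √(GM · (2/rₚ − 1/a)) = √(7.969e+14 · (2/1.5e+08 − 1/4.5e+08)) m/s ≈ 2976 m/s = 2.976 km/s.
vₐ = √(GM · (2/rₐ − 1/a)) = √(7.969e+14 · (2/7.5e+08 − 1/4.5e+08)) m/s ≈ 595.1 m/s = 595.1 m/s.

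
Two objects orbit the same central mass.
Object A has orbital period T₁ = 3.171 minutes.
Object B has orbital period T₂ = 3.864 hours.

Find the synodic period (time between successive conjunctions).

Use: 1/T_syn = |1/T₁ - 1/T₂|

Convert to SI: T₁ = 3.171 minutes = 190.26 s; T₂ = 3.864 hours = 13910.4 s.
T_syn = |T₁ · T₂ / (T₁ − T₂)|.
T_syn = |190.26 · 13910.4 / (190.26 − 13910.4)| s ≈ 192.9 s = 3.215 minutes.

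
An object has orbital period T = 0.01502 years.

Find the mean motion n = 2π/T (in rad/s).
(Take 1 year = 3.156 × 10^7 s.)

Convert to SI: T = 0.01502 years = 474031 s.
n = 2π / T.
n = 2π / 474031 s ≈ 1.325e-05 rad/s.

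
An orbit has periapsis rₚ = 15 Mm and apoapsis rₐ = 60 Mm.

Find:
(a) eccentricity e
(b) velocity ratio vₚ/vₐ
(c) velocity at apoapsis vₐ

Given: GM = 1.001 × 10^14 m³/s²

Convert to SI: rₚ = 15 Mm = 1.5e+07 m; rₐ = 60 Mm = 6e+07 m.
(a) e = (rₐ − rₚ)/(rₐ + rₚ) = (6e+07 − 1.5e+07)/(6e+07 + 1.5e+07) ≈ 0.6
(b) Conservation of angular momentum (rₚvₚ = rₐvₐ) gives vₚ/vₐ = rₐ/rₚ = 6e+07/1.5e+07 ≈ 4
(c) With a = (rₚ + rₐ)/2 = 3.75e+07 m, vₐ = √(GM (2/rₐ − 1/a)) = √(1.001e+14 · (2/6e+07 − 1/3.75e+07)) m/s ≈ 816.9 m/s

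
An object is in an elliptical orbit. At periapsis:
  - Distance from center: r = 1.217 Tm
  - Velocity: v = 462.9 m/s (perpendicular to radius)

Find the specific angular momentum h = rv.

Convert to SI: r = 1.217 Tm = 1.217e+12 m.
With v perpendicular to r, h = r · v.
h = 1.217e+12 · 462.9 m²/s ≈ 5.633e+14 m²/s.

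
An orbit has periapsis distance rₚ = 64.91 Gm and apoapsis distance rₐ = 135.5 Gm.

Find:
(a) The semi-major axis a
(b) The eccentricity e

Convert to SI: rₚ = 64.91 Gm = 6.491e+10 m; rₐ = 135.5 Gm = 1.355e+11 m.
(a) a = (rₚ + rₐ) / 2 = (6.491e+10 + 1.355e+11) / 2 ≈ 1.002e+11 m = 100.2 Gm.
(b) e = (rₐ − rₚ) / (rₐ + rₚ) = (1.355e+11 − 6.491e+10) / (1.355e+11 + 6.491e+10) ≈ 0.3522.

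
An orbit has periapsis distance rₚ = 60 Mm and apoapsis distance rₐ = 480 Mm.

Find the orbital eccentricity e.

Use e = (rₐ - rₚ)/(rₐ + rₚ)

Convert to SI: rₚ = 60 Mm = 6e+07 m; rₐ = 480 Mm = 4.8e+08 m.
e = (rₐ − rₚ) / (rₐ + rₚ).
e = (4.8e+08 − 6e+07) / (4.8e+08 + 6e+07) = 4.2e+08 / 5.4e+08 ≈ 0.7778.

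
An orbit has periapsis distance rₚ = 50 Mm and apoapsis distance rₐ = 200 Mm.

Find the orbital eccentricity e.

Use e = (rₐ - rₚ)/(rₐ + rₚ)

Convert to SI: rₚ = 50 Mm = 5e+07 m; rₐ = 200 Mm = 2e+08 m.
e = (rₐ − rₚ) / (rₐ + rₚ).
e = (2e+08 − 5e+07) / (2e+08 + 5e+07) = 1.5e+08 / 2.5e+08 ≈ 0.6.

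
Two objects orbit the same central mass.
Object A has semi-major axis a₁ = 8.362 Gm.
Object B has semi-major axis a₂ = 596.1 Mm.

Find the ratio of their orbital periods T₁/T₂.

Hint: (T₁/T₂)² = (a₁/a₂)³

Convert to SI: a₁ = 8.362 Gm = 8.362e+09 m; a₂ = 596.1 Mm = 5.961e+08 m.
From Kepler's third law, (T₁/T₂)² = (a₁/a₂)³, so T₁/T₂ = (a₁/a₂)^(3/2).
a₁/a₂ = 8.362e+09 / 5.961e+08 = 14.0278.
T₁/T₂ = (14.0278)^(3/2) ≈ 52.54.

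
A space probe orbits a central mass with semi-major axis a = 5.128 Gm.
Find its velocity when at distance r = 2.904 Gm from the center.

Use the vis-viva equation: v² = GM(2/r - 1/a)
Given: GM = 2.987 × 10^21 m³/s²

Convert to SI: a = 5.128 Gm = 5.128e+09 m; r = 2.904 Gm = 2.904e+09 m.
Vis-viva: v = √(GM · (2/r − 1/a)).
2/r − 1/a = 2/2.904e+09 − 1/5.128e+09 = 4.93697e-10 m⁻¹.
v = √(2.987e+21 · 4.93697e-10) m/s ≈ 1.214e+06 m/s = 1214 km/s.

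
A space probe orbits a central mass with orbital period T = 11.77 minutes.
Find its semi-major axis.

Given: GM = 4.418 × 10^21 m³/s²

Convert to SI: T = 11.77 minutes = 706.2 s.
Invert Kepler's third law: a = (GM · T² / (4π²))^(1/3).
Substituting T = 706.2 s and GM = 4.418e+21 m³/s²:
a = (4.418e+21 · (706.2)² / (4π²))^(1/3) m
a ≈ 3.822e+08 m = 3.822 × 10^8 m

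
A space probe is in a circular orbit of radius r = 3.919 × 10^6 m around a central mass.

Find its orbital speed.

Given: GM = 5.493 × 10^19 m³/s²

For a circular orbit, gravity supplies the centripetal force, so v = √(GM / r).
v = √(5.493e+19 / 3.919e+06) m/s ≈ 3.744e+06 m/s = 3744 km/s.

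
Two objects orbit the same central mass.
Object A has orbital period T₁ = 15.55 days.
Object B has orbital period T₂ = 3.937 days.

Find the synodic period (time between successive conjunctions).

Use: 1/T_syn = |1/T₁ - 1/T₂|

Convert to SI: T₁ = 15.55 days = 1.34352e+06 s; T₂ = 3.937 days = 340157 s.
T_syn = |T₁ · T₂ / (T₁ − T₂)|.
T_syn = |1.34352e+06 · 340157 / (1.34352e+06 − 340157)| s ≈ 4.555e+05 s = 5.272 days.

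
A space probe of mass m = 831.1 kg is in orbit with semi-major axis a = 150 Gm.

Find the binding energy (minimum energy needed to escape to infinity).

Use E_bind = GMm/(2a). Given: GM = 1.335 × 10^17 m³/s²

Convert to SI: a = 150 Gm = 1.5e+11 m.
Total orbital energy is E = −GMm/(2a); binding energy is E_bind = −E = GMm/(2a).
E_bind = 1.335e+17 · 831.1 / (2 · 1.5e+11) J ≈ 3.698e+08 J = 369.8 MJ.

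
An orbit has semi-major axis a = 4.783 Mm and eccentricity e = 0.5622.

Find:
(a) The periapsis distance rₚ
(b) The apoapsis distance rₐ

Convert to SI: a = 4.783 Mm = 4.783e+06 m.
(a) rₚ = a(1 − e) = 4.783e+06 · (1 − 0.5622) = 4.783e+06 · 0.4378 ≈ 2.094e+06 m = 2.094 Mm.
(b) rₐ = a(1 + e) = 4.783e+06 · (1 + 0.5622) = 4.783e+06 · 1.5622 ≈ 7.472e+06 m = 7.472 Mm.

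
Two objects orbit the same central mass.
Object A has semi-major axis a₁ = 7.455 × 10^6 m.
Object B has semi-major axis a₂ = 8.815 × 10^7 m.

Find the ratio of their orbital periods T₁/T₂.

From Kepler's third law, (T₁/T₂)² = (a₁/a₂)³, so T₁/T₂ = (a₁/a₂)^(3/2).
a₁/a₂ = 7.455e+06 / 8.815e+07 = 0.0845718.
T₁/T₂ = (0.0845718)^(3/2) ≈ 0.02459.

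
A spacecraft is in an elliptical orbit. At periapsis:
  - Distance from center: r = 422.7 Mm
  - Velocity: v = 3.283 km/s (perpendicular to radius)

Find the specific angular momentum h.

Convert to SI: r = 422.7 Mm = 4.227e+08 m; v = 3.283 km/s = 3283 m/s.
With v perpendicular to r, h = r · v.
h = 4.227e+08 · 3283 m²/s ≈ 1.388e+12 m²/s.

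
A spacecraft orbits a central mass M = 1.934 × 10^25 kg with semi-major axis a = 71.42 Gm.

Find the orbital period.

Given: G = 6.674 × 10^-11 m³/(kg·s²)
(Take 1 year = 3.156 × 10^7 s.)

Convert to SI: a = 71.42 Gm = 7.142e+10 m.
GM = G · M = 6.674e-11 · 1.934e+25 = 1.29075e+15 m³/s².
Kepler's third law: T = 2π √(a³ / GM).
Substituting a = 7.142e+10 m and GM = 1.29075e+15 m³/s²:
T = 2π √((7.142e+10)³ / 1.29075e+15) s
T ≈ 3.338e+09 s = 105.8 years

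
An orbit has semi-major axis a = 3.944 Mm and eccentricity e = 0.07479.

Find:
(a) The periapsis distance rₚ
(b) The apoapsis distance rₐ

Convert to SI: a = 3.944 Mm = 3.944e+06 m.
(a) rₚ = a(1 − e) = 3.944e+06 · (1 − 0.07479) = 3.944e+06 · 0.92521 ≈ 3.649e+06 m = 3.649 Mm.
(b) rₐ = a(1 + e) = 3.944e+06 · (1 + 0.07479) = 3.944e+06 · 1.07479 ≈ 4.239e+06 m = 4.239 Mm.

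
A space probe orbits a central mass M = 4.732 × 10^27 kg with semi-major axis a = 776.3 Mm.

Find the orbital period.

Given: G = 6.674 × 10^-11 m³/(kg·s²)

Convert to SI: a = 776.3 Mm = 7.763e+08 m.
GM = G · M = 6.674e-11 · 4.732e+27 = 3.15814e+17 m³/s².
Kepler's third law: T = 2π √(a³ / GM).
Substituting a = 7.763e+08 m and GM = 3.15814e+17 m³/s²:
T = 2π √((7.763e+08)³ / 3.15814e+17) s
T ≈ 2.418e+05 s = 2.799 days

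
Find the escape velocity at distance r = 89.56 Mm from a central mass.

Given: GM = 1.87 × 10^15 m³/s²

Convert to SI: r = 89.56 Mm = 8.956e+07 m.
Escape velocity comes from setting total energy to zero: ½v² − GM/r = 0 ⇒ v_esc = √(2GM / r).
v_esc = √(2 · 1.87e+15 / 8.956e+07) m/s ≈ 6462 m/s = 6.462 km/s.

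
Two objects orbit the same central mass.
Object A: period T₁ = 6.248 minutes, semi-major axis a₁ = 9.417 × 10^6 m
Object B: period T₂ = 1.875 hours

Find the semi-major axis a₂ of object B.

Convert to SI: T₁ = 6.248 minutes = 374.88 s; T₂ = 1.875 hours = 6750 s.
Kepler's third law: (T₁/T₂)² = (a₁/a₂)³ ⇒ a₂ = a₁ · (T₂/T₁)^(2/3).
T₂/T₁ = 6750 / 374.88 = 18.0058.
a₂ = 9.417e+06 · (18.0058)^(2/3) m ≈ 6.469e+07 m = 6.469 × 10^7 m.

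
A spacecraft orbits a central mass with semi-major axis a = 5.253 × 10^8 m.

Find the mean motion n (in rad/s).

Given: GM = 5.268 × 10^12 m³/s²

n = √(GM / a³).
n = √(5.268e+12 / (5.253e+08)³) rad/s ≈ 1.906e-07 rad/s.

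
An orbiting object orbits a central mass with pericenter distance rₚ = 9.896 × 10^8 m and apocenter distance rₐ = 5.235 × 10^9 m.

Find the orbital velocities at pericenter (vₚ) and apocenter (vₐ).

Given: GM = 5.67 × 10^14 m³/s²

Use the vis-viva equation v² = GM(2/r − 1/a) with a = (rₚ + rₐ)/2 = (9.896e+08 + 5.235e+09)/2 = 3.1123e+09 m.
vₚ = √(GM · (2/rₚ − 1/a)) = √(5.67e+14 · (2/9.896e+08 − 1/3.1123e+09)) m/s ≈ 981.7 m/s = 981.7 m/s.
vₐ = √(GM · (2/rₐ − 1/a)) = √(5.67e+14 · (2/5.235e+09 − 1/3.1123e+09)) m/s ≈ 185.6 m/s = 185.6 m/s.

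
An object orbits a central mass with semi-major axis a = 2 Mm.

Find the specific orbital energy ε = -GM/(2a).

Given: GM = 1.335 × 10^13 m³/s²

Convert to SI: a = 2 Mm = 2e+06 m.
ε = −GM / (2a).
ε = −1.335e+13 / (2 · 2e+06) J/kg ≈ -3.338e+06 J/kg = -3.337 MJ/kg.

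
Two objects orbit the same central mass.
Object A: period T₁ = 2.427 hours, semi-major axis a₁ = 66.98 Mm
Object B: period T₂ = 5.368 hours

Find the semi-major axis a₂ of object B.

Convert to SI: T₁ = 2.427 hours = 8737.2 s; a₁ = 66.98 Mm = 6.698e+07 m; T₂ = 5.368 hours = 19324.8 s.
Kepler's third law: (T₁/T₂)² = (a₁/a₂)³ ⇒ a₂ = a₁ · (T₂/T₁)^(2/3).
T₂/T₁ = 19324.8 / 8737.2 = 2.21178.
a₂ = 6.698e+07 · (2.21178)^(2/3) m ≈ 1.137e+08 m = 113.7 Mm.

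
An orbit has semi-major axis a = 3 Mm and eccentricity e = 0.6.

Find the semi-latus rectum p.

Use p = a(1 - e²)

Convert to SI: a = 3 Mm = 3e+06 m.
p = a (1 − e²).
p = 3e+06 · (1 − (0.6)²) = 3e+06 · 0.64 ≈ 1.92e+06 m = 1.92 Mm.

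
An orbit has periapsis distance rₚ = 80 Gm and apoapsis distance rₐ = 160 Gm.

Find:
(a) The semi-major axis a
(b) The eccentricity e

Convert to SI: rₚ = 80 Gm = 8e+10 m; rₐ = 160 Gm = 1.6e+11 m.
(a) a = (rₚ + rₐ) / 2 = (8e+10 + 1.6e+11) / 2 ≈ 1.2e+11 m = 120 Gm.
(b) e = (rₐ − rₚ) / (rₐ + rₚ) = (1.6e+11 − 8e+10) / (1.6e+11 + 8e+10) ≈ 0.3333.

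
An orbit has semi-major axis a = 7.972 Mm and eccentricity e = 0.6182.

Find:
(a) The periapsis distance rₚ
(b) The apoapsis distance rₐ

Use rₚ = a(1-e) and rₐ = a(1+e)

Convert to SI: a = 7.972 Mm = 7.972e+06 m.
(a) rₚ = a(1 − e) = 7.972e+06 · (1 − 0.6182) = 7.972e+06 · 0.3818 ≈ 3.044e+06 m = 3.044 Mm.
(b) rₐ = a(1 + e) = 7.972e+06 · (1 + 0.6182) = 7.972e+06 · 1.6182 ≈ 1.29e+07 m = 12.9 Mm.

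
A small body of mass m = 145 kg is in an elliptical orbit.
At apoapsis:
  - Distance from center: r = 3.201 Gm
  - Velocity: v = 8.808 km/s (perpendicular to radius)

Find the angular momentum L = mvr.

Convert to SI: r = 3.201 Gm = 3.201e+09 m; v = 8.808 km/s = 8808 m/s.
Since v is perpendicular to r, L = m · v · r.
L = 145 · 8808 · 3.201e+09 kg·m²/s ≈ 4.088e+15 kg·m²/s.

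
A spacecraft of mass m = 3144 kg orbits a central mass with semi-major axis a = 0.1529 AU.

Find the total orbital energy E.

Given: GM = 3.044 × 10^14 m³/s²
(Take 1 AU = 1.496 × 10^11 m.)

Convert to SI: a = 0.1529 AU = 2.28738e+10 m.
E = −GMm / (2a).
E = −3.044e+14 · 3144 / (2 · 2.28738e+10) J ≈ -2.092e+07 J = -20.92 MJ.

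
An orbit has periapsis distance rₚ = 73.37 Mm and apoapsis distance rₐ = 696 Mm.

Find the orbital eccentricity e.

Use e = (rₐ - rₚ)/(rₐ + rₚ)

Convert to SI: rₚ = 73.37 Mm = 7.337e+07 m; rₐ = 696 Mm = 6.96e+08 m.
e = (rₐ − rₚ) / (rₐ + rₚ).
e = (6.96e+08 − 7.337e+07) / (6.96e+08 + 7.337e+07) = 6.2263e+08 / 7.6937e+08 ≈ 0.8093.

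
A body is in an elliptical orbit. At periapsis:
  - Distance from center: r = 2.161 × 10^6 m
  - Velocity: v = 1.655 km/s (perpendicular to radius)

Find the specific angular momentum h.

Convert to SI: v = 1.655 km/s = 1655 m/s.
With v perpendicular to r, h = r · v.
h = 2.161e+06 · 1655 m²/s ≈ 3.576e+09 m²/s.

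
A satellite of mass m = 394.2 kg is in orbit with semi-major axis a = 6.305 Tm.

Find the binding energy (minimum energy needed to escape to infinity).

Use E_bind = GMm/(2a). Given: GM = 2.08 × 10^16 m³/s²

Convert to SI: a = 6.305 Tm = 6.305e+12 m.
Total orbital energy is E = −GMm/(2a); binding energy is E_bind = −E = GMm/(2a).
E_bind = 2.08e+16 · 394.2 / (2 · 6.305e+12) J ≈ 6.502e+05 J = 650.2 kJ.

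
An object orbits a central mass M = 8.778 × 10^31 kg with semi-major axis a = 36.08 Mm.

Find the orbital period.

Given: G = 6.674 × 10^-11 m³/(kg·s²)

Convert to SI: a = 36.08 Mm = 3.608e+07 m.
GM = G · M = 6.674e-11 · 8.778e+31 = 5.85844e+21 m³/s².
Kepler's third law: T = 2π √(a³ / GM).
Substituting a = 3.608e+07 m and GM = 5.85844e+21 m³/s²:
T = 2π √((3.608e+07)³ / 5.85844e+21) s
T ≈ 17.79 s = 17.79 seconds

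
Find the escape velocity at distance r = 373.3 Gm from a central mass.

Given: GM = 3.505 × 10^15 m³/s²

Convert to SI: r = 373.3 Gm = 3.733e+11 m.
Escape velocity comes from setting total energy to zero: ½v² − GM/r = 0 ⇒ v_esc = √(2GM / r).
v_esc = √(2 · 3.505e+15 / 3.733e+11) m/s ≈ 137 m/s = 137 m/s.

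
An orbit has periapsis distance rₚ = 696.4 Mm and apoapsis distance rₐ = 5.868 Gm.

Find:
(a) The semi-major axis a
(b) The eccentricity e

Convert to SI: rₚ = 696.4 Mm = 6.964e+08 m; rₐ = 5.868 Gm = 5.868e+09 m.
(a) a = (rₚ + rₐ) / 2 = (6.964e+08 + 5.868e+09) / 2 ≈ 3.282e+09 m = 3.282 Gm.
(b) e = (rₐ − rₚ) / (rₐ + rₚ) = (5.868e+09 − 6.964e+08) / (5.868e+09 + 6.964e+08) ≈ 0.7878.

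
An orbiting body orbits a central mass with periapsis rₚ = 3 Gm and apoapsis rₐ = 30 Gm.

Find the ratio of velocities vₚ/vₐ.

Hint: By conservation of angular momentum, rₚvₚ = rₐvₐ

Convert to SI: rₚ = 3 Gm = 3e+09 m; rₐ = 30 Gm = 3e+10 m.
Conservation of angular momentum gives rₚvₚ = rₐvₐ, so vₚ/vₐ = rₐ/rₚ.
vₚ/vₐ = 3e+10 / 3e+09 ≈ 10.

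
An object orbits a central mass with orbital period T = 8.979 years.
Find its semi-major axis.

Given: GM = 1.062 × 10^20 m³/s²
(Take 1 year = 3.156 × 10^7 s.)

Convert to SI: T = 8.979 years = 2.83377e+08 s.
Invert Kepler's third law: a = (GM · T² / (4π²))^(1/3).
Substituting T = 2.83377e+08 s and GM = 1.062e+20 m³/s²:
a = (1.062e+20 · (2.83377e+08)² / (4π²))^(1/3) m
a ≈ 6e+11 m = 600 Gm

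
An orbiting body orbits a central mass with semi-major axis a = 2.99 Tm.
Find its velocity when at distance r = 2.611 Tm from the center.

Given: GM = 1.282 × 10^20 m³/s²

Convert to SI: a = 2.99 Tm = 2.99e+12 m; r = 2.611 Tm = 2.611e+12 m.
Vis-viva: v = √(GM · (2/r − 1/a)).
2/r − 1/a = 2/2.611e+12 − 1/2.99e+12 = 4.31542e-13 m⁻¹.
v = √(1.282e+20 · 4.31542e-13) m/s ≈ 7438 m/s = 7.438 km/s.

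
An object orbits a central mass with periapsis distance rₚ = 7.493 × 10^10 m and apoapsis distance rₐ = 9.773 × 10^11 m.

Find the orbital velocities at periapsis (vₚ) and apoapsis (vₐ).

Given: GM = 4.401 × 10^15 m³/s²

Use the vis-viva equation v² = GM(2/r − 1/a) with a = (rₚ + rₐ)/2 = (7.493e+10 + 9.773e+11)/2 = 5.26115e+11 m.
vₚ = √(GM · (2/rₚ − 1/a)) = √(4.401e+15 · (2/7.493e+10 − 1/5.26115e+11)) m/s ≈ 330.3 m/s = 330.3 m/s.
vₐ = √(GM · (2/rₐ − 1/a)) = √(4.401e+15 · (2/9.773e+11 − 1/5.26115e+11)) m/s ≈ 25.32 m/s = 25.32 m/s.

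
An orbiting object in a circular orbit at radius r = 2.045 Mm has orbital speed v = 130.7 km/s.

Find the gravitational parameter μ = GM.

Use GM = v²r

Convert to SI: r = 2.045 Mm = 2.045e+06 m; v = 130.7 km/s = 130700 m/s.
For a circular orbit v² = GM/r, so GM = v² · r.
GM = (130700)² · 2.045e+06 m³/s² ≈ 3.493e+16 m³/s² = 3.493 × 10^16 m³/s².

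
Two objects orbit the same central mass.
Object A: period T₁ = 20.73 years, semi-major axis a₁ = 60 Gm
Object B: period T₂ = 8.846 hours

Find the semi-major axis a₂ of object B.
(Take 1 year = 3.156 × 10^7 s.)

Convert to SI: T₁ = 20.73 years = 6.54239e+08 s; a₁ = 60 Gm = 6e+10 m; T₂ = 8.846 hours = 31845.6 s.
Kepler's third law: (T₁/T₂)² = (a₁/a₂)³ ⇒ a₂ = a₁ · (T₂/T₁)^(2/3).
T₂/T₁ = 31845.6 / 6.54239e+08 = 4.86758e-05.
a₂ = 6e+10 · (4.86758e-05)^(2/3) m ≈ 7.999e+07 m = 79.99 Mm.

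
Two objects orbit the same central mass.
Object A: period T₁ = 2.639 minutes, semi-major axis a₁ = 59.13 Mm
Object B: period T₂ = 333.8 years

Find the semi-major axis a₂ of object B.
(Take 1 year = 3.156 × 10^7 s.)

Convert to SI: T₁ = 2.639 minutes = 158.34 s; a₁ = 59.13 Mm = 5.913e+07 m; T₂ = 333.8 years = 1.05347e+10 s.
Kepler's third law: (T₁/T₂)² = (a₁/a₂)³ ⇒ a₂ = a₁ · (T₂/T₁)^(2/3).
T₂/T₁ = 1.05347e+10 / 158.34 = 6.65323e+07.
a₂ = 5.913e+07 · (6.65323e+07)^(2/3) m ≈ 9.709e+12 m = 9.709 Tm.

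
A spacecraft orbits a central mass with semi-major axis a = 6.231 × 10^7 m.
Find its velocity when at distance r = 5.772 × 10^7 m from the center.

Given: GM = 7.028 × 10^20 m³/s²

Vis-viva: v = √(GM · (2/r − 1/a)).
2/r − 1/a = 2/5.772e+07 − 1/6.231e+07 = 1.86012e-08 m⁻¹.
v = √(7.028e+20 · 1.86012e-08) m/s ≈ 3.616e+06 m/s = 3616 km/s.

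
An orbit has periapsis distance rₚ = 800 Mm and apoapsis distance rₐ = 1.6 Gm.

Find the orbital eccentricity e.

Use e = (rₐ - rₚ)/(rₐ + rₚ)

Convert to SI: rₚ = 800 Mm = 8e+08 m; rₐ = 1.6 Gm = 1.6e+09 m.
e = (rₐ − rₚ) / (rₐ + rₚ).
e = (1.6e+09 − 8e+08) / (1.6e+09 + 8e+08) = 8e+08 / 2.4e+09 ≈ 0.3333.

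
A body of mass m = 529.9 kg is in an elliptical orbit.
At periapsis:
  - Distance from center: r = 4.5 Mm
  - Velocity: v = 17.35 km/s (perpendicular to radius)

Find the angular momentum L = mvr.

Convert to SI: r = 4.5 Mm = 4.5e+06 m; v = 17.35 km/s = 17350 m/s.
Since v is perpendicular to r, L = m · v · r.
L = 529.9 · 17350 · 4.5e+06 kg·m²/s ≈ 4.137e+13 kg·m²/s.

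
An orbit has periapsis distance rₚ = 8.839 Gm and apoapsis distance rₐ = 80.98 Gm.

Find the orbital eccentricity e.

Convert to SI: rₚ = 8.839 Gm = 8.839e+09 m; rₐ = 80.98 Gm = 8.098e+10 m.
e = (rₐ − rₚ) / (rₐ + rₚ).
e = (8.098e+10 − 8.839e+09) / (8.098e+10 + 8.839e+09) = 7.2141e+10 / 8.9819e+10 ≈ 0.8032.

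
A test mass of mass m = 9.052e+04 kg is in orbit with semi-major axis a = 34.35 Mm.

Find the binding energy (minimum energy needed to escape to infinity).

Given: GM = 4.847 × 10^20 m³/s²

Convert to SI: a = 34.35 Mm = 3.435e+07 m.
Total orbital energy is E = −GMm/(2a); binding energy is E_bind = −E = GMm/(2a).
E_bind = 4.847e+20 · 9.052e+04 / (2 · 3.435e+07) J ≈ 6.386e+17 J = 638.6 PJ.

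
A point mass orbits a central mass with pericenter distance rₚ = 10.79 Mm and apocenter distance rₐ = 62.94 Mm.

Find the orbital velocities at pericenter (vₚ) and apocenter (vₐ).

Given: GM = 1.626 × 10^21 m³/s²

Convert to SI: rₚ = 10.79 Mm = 1.079e+07 m; rₐ = 62.94 Mm = 6.294e+07 m.
Use the vis-viva equation v² = GM(2/r − 1/a) with a = (rₚ + rₐ)/2 = (1.079e+07 + 6.294e+07)/2 = 3.6865e+07 m.
vₚ = √(GM · (2/rₚ − 1/a)) = √(1.626e+21 · (2/1.079e+07 − 1/3.6865e+07)) m/s ≈ 1.604e+07 m/s = 1.604e+04 km/s.
vₐ = √(GM · (2/rₐ − 1/a)) = √(1.626e+21 · (2/6.294e+07 − 1/3.6865e+07)) m/s ≈ 2.75e+06 m/s = 2750 km/s.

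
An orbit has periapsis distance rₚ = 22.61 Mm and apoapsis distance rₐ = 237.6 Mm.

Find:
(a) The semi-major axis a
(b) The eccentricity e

Convert to SI: rₚ = 22.61 Mm = 2.261e+07 m; rₐ = 237.6 Mm = 2.376e+08 m.
(a) a = (rₚ + rₐ) / 2 = (2.261e+07 + 2.376e+08) / 2 ≈ 1.301e+08 m = 130.1 Mm.
(b) e = (rₐ − rₚ) / (rₐ + rₚ) = (2.376e+08 − 2.261e+07) / (2.376e+08 + 2.261e+07) ≈ 0.8262.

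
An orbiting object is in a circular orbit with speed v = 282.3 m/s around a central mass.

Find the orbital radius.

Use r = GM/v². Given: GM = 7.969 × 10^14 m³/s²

For a circular orbit, v² = GM / r, so r = GM / v².
r = 7.969e+14 / (282.3)² m ≈ 1e+10 m = 10 Gm.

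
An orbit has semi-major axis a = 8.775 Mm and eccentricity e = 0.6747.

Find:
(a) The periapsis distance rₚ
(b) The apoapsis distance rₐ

Convert to SI: a = 8.775 Mm = 8.775e+06 m.
(a) rₚ = a(1 − e) = 8.775e+06 · (1 − 0.6747) = 8.775e+06 · 0.3253 ≈ 2.855e+06 m = 2.855 Mm.
(b) rₐ = a(1 + e) = 8.775e+06 · (1 + 0.6747) = 8.775e+06 · 1.6747 ≈ 1.47e+07 m = 14.7 Mm.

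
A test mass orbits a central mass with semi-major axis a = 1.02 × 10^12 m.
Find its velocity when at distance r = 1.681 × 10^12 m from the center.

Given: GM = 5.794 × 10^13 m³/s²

Vis-viva: v = √(GM · (2/r − 1/a)).
2/r − 1/a = 2/1.681e+12 − 1/1.02e+12 = 2.09376e-13 m⁻¹.
v = √(5.794e+13 · 2.09376e-13) m/s ≈ 3.483 m/s = 3.483 m/s.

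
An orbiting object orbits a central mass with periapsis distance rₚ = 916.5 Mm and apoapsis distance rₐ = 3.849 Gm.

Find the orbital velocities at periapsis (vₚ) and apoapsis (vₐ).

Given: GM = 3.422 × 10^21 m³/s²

Convert to SI: rₚ = 916.5 Mm = 9.165e+08 m; rₐ = 3.849 Gm = 3.849e+09 m.
Use the vis-viva equation v² = GM(2/r − 1/a) with a = (rₚ + rₐ)/2 = (9.165e+08 + 3.849e+09)/2 = 2.38275e+09 m.
vₚ = √(GM · (2/rₚ − 1/a)) = √(3.422e+21 · (2/9.165e+08 − 1/2.38275e+09)) m/s ≈ 2.456e+06 m/s = 2456 km/s.
vₐ = √(GM · (2/rₐ − 1/a)) = √(3.422e+21 · (2/3.849e+09 − 1/2.38275e+09)) m/s ≈ 5.848e+05 m/s = 584.8 km/s.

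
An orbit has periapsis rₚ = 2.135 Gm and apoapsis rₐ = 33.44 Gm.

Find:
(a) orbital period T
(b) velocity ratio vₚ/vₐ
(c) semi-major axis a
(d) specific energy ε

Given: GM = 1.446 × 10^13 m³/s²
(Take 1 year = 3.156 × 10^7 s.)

Convert to SI: rₚ = 2.135 Gm = 2.135e+09 m; rₐ = 33.44 Gm = 3.344e+10 m.
(a) With a = (rₚ + rₐ)/2 = 1.77875e+10 m, T = 2π √(a³/GM) = 2π √((1.77875e+10)³/1.446e+13) s ≈ 3.92e+09 s
(b) Conservation of angular momentum (rₚvₚ = rₐvₐ) gives vₚ/vₐ = rₐ/rₚ = 3.344e+10/2.135e+09 ≈ 15.66
(c) a = (rₚ + rₐ)/2 = (2.135e+09 + 3.344e+10)/2 ≈ 1.779e+10 m
(d) With a = (rₚ + rₐ)/2 = 1.77875e+10 m, ε = −GM/(2a) = −1.446e+13/(2 · 1.77875e+10) J/kg ≈ -406.5 J/kg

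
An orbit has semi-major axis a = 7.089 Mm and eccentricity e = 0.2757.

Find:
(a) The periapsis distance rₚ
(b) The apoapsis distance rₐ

Convert to SI: a = 7.089 Mm = 7.089e+06 m.
(a) rₚ = a(1 − e) = 7.089e+06 · (1 − 0.2757) = 7.089e+06 · 0.7243 ≈ 5.135e+06 m = 5.135 Mm.
(b) rₐ = a(1 + e) = 7.089e+06 · (1 + 0.2757) = 7.089e+06 · 1.2757 ≈ 9.043e+06 m = 9.043 Mm.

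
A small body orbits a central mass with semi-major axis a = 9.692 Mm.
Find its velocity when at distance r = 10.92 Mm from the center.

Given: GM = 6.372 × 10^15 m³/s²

Convert to SI: a = 9.692 Mm = 9.692e+06 m; r = 10.92 Mm = 1.092e+07 m.
Vis-viva: v = √(GM · (2/r − 1/a)).
2/r − 1/a = 2/1.092e+07 − 1/9.692e+06 = 7.99723e-08 m⁻¹.
v = √(6.372e+15 · 7.99723e-08) m/s ≈ 2.257e+04 m/s = 22.57 km/s.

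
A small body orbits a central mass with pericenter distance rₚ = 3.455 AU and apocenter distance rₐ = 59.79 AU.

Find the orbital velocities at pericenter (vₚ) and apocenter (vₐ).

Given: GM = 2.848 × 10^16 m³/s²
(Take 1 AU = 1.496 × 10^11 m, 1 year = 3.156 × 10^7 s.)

Convert to SI: rₚ = 3.455 AU = 5.16868e+11 m; rₐ = 59.79 AU = 8.94458e+12 m.
Use the vis-viva equation v² = GM(2/r − 1/a) with a = (rₚ + rₐ)/2 = (5.16868e+11 + 8.94458e+12)/2 = 4.73073e+12 m.
vₚ = √(GM · (2/rₚ − 1/a)) = √(2.848e+16 · (2/5.16868e+11 − 1/4.73073e+12)) m/s ≈ 322.8 m/s = 0.06809 AU/year.
vₐ = √(GM · (2/rₐ − 1/a)) = √(2.848e+16 · (2/8.94458e+12 − 1/4.73073e+12)) m/s ≈ 18.65 m/s = 0.003935 AU/year.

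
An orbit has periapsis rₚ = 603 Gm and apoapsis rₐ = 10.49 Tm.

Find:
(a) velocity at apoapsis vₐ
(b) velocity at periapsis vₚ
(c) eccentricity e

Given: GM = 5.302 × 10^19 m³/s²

Convert to SI: rₚ = 603 Gm = 6.03e+11 m; rₐ = 10.49 Tm = 1.049e+13 m.
(a) With a = (rₚ + rₐ)/2 = 5.5465e+12 m, vₐ = √(GM (2/rₐ − 1/a)) = √(5.302e+19 · (2/1.049e+13 − 1/5.5465e+12)) m/s ≈ 741.3 m/s
(b) With a = (rₚ + rₐ)/2 = 5.5465e+12 m, vₚ = √(GM (2/rₚ − 1/a)) = √(5.302e+19 · (2/6.03e+11 − 1/5.5465e+12)) m/s ≈ 1.29e+04 m/s
(c) e = (rₐ − rₚ)/(rₐ + rₚ) = (1.049e+13 − 6.03e+11)/(1.049e+13 + 6.03e+11) ≈ 0.8913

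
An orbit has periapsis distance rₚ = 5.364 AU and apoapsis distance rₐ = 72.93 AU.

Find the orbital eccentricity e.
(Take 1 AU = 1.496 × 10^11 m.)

Convert to SI: rₚ = 5.364 AU = 8.02454e+11 m; rₐ = 72.93 AU = 1.09103e+13 m.
e = (rₐ − rₚ) / (rₐ + rₚ).
e = (1.09103e+13 − 8.02454e+11) / (1.09103e+13 + 8.02454e+11) = 1.01079e+13 / 1.17128e+13 ≈ 0.863.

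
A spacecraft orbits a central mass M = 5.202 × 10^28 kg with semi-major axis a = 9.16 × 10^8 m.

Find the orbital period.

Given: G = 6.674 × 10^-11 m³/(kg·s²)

GM = G · M = 6.674e-11 · 5.202e+28 = 3.47181e+18 m³/s².
Kepler's third law: T = 2π √(a³ / GM).
Substituting a = 9.16e+08 m and GM = 3.47181e+18 m³/s²:
T = 2π √((9.16e+08)³ / 3.47181e+18) s
T ≈ 9.349e+04 s = 1.082 days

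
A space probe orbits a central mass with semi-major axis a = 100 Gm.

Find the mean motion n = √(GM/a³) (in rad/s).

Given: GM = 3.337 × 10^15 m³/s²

Convert to SI: a = 100 Gm = 1e+11 m.
n = √(GM / a³).
n = √(3.337e+15 / (1e+11)³) rad/s ≈ 1.827e-09 rad/s.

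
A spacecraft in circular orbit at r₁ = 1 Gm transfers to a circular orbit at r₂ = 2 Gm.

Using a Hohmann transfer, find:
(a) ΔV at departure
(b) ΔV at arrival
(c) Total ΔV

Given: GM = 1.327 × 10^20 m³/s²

Convert to SI: r₁ = 1 Gm = 1e+09 m; r₂ = 2 Gm = 2e+09 m.
Transfer semi-major axis: a_t = (r₁ + r₂)/2 = (1e+09 + 2e+09)/2 = 1.5e+09 m.
Circular speeds: v₁ = √(GM/r₁) = 364280 m/s, v₂ = √(GM/r₂) = 257585 m/s.
Transfer speeds (vis-viva v² = GM(2/r − 1/a_t)): v₁ᵗ = 420634 m/s, v₂ᵗ = 210317 m/s.
(a) ΔV₁ = |v₁ᵗ − v₁| ≈ 5.635e+04 m/s = 56.35 km/s.
(b) ΔV₂ = |v₂ − v₂ᵗ| ≈ 4.727e+04 m/s = 47.27 km/s.
(c) ΔV_total = ΔV₁ + ΔV₂ ≈ 1.036e+05 m/s = 103.6 km/s.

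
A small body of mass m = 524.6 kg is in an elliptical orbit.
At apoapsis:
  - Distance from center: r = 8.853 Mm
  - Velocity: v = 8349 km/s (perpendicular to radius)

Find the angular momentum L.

Convert to SI: r = 8.853 Mm = 8.853e+06 m; v = 8349 km/s = 8.349e+06 m/s.
Since v is perpendicular to r, L = m · v · r.
L = 524.6 · 8.349e+06 · 8.853e+06 kg·m²/s ≈ 3.878e+16 kg·m²/s.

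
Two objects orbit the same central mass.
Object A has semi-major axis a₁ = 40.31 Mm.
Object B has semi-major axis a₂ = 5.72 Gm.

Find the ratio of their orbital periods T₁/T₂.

Convert to SI: a₁ = 40.31 Mm = 4.031e+07 m; a₂ = 5.72 Gm = 5.72e+09 m.
From Kepler's third law, (T₁/T₂)² = (a₁/a₂)³, so T₁/T₂ = (a₁/a₂)^(3/2).
a₁/a₂ = 4.031e+07 / 5.72e+09 = 0.0070472.
T₁/T₂ = (0.0070472)^(3/2) ≈ 0.0005916.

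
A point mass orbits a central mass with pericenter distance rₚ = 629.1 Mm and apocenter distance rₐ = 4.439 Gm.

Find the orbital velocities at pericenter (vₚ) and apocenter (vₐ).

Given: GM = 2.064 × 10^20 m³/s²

Convert to SI: rₚ = 629.1 Mm = 6.291e+08 m; rₐ = 4.439 Gm = 4.439e+09 m.
Use the vis-viva equation v² = GM(2/r − 1/a) with a = (rₚ + rₐ)/2 = (6.291e+08 + 4.439e+09)/2 = 2.53405e+09 m.
vₚ = √(GM · (2/rₚ − 1/a)) = √(2.064e+20 · (2/6.291e+08 − 1/2.53405e+09)) m/s ≈ 7.581e+05 m/s = 758.1 km/s.
vₐ = √(GM · (2/rₐ − 1/a)) = √(2.064e+20 · (2/4.439e+09 − 1/2.53405e+09)) m/s ≈ 1.074e+05 m/s = 107.4 km/s.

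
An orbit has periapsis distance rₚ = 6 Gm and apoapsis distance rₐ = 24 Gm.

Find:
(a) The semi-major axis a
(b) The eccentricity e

Convert to SI: rₚ = 6 Gm = 6e+09 m; rₐ = 24 Gm = 2.4e+10 m.
(a) a = (rₚ + rₐ) / 2 = (6e+09 + 2.4e+10) / 2 ≈ 1.5e+10 m = 15 Gm.
(b) e = (rₐ − rₚ) / (rₐ + rₚ) = (2.4e+10 − 6e+09) / (2.4e+10 + 6e+09) ≈ 0.6.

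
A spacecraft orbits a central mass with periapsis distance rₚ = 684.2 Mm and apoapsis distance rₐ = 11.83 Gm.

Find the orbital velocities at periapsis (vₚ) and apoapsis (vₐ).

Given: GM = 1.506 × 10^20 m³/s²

Convert to SI: rₚ = 684.2 Mm = 6.842e+08 m; rₐ = 11.83 Gm = 1.183e+10 m.
Use the vis-viva equation v² = GM(2/r − 1/a) with a = (rₚ + rₐ)/2 = (6.842e+08 + 1.183e+10)/2 = 6.2571e+09 m.
vₚ = √(GM · (2/rₚ − 1/a)) = √(1.506e+20 · (2/6.842e+08 − 1/6.2571e+09)) m/s ≈ 6.451e+05 m/s = 645.1 km/s.
vₐ = √(GM · (2/rₐ − 1/a)) = √(1.506e+20 · (2/1.183e+10 − 1/6.2571e+09)) m/s ≈ 3.731e+04 m/s = 37.31 km/s.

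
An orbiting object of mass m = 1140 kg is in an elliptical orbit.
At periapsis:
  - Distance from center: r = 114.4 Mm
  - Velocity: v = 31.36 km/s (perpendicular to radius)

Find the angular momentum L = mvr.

Convert to SI: r = 114.4 Mm = 1.144e+08 m; v = 31.36 km/s = 31360 m/s.
Since v is perpendicular to r, L = m · v · r.
L = 1140 · 31360 · 1.144e+08 kg·m²/s ≈ 4.09e+15 kg·m²/s.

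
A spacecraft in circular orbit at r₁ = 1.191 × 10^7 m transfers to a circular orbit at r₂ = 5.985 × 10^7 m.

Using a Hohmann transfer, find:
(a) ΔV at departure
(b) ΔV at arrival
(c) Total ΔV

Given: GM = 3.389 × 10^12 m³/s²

Transfer semi-major axis: a_t = (r₁ + r₂)/2 = (1.191e+07 + 5.985e+07)/2 = 3.588e+07 m.
Circular speeds: v₁ = √(GM/r₁) = 533.433 m/s, v₂ = √(GM/r₂) = 237.96 m/s.
Transfer speeds (vis-viva v² = GM(2/r − 1/a_t)): v₁ᵗ = 688.947 m/s, v₂ᵗ = 137.099 m/s.
(a) ΔV₁ = |v₁ᵗ − v₁| ≈ 155.5 m/s = 155.5 m/s.
(b) ΔV₂ = |v₂ − v₂ᵗ| ≈ 100.9 m/s = 100.9 m/s.
(c) ΔV_total = ΔV₁ + ΔV₂ ≈ 256.4 m/s = 256.4 m/s.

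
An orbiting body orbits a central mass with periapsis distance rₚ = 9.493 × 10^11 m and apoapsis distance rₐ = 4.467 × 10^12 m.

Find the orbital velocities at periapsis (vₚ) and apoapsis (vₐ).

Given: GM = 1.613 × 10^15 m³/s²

Use the vis-viva equation v² = GM(2/r − 1/a) with a = (rₚ + rₐ)/2 = (9.493e+11 + 4.467e+12)/2 = 2.70815e+12 m.
vₚ = √(GM · (2/rₚ − 1/a)) = √(1.613e+15 · (2/9.493e+11 − 1/2.70815e+12)) m/s ≈ 52.94 m/s = 52.94 m/s.
vₐ = √(GM · (2/rₐ − 1/a)) = √(1.613e+15 · (2/4.467e+12 − 1/2.70815e+12)) m/s ≈ 11.25 m/s = 11.25 m/s.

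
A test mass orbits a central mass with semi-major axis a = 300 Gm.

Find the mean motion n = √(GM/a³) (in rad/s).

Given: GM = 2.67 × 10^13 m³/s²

Convert to SI: a = 300 Gm = 3e+11 m.
n = √(GM / a³).
n = √(2.67e+13 / (3e+11)³) rad/s ≈ 3.145e-11 rad/s.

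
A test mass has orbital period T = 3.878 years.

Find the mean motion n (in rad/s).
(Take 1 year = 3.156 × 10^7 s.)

Convert to SI: T = 3.878 years = 1.2239e+08 s.
n = 2π / T.
n = 2π / 1.2239e+08 s ≈ 5.134e-08 rad/s.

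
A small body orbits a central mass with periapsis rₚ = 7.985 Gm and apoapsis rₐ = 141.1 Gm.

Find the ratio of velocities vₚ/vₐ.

Convert to SI: rₚ = 7.985 Gm = 7.985e+09 m; rₐ = 141.1 Gm = 1.411e+11 m.
Conservation of angular momentum gives rₚvₚ = rₐvₐ, so vₚ/vₐ = rₐ/rₚ.
vₚ/vₐ = 1.411e+11 / 7.985e+09 ≈ 17.67.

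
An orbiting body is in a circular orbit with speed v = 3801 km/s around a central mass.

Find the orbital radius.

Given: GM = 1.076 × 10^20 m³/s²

Convert to SI: v = 3801 km/s = 3.801e+06 m/s.
For a circular orbit, v² = GM / r, so r = GM / v².
r = 1.076e+20 / (3.801e+06)² m ≈ 7.448e+06 m = 7.448 Mm.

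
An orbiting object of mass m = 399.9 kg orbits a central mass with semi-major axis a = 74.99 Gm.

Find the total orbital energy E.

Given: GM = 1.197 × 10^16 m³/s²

Convert to SI: a = 74.99 Gm = 7.499e+10 m.
E = −GMm / (2a).
E = −1.197e+16 · 399.9 / (2 · 7.499e+10) J ≈ -3.192e+07 J = -31.92 MJ.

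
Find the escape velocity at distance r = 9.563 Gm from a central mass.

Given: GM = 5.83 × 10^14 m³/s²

Convert to SI: r = 9.563 Gm = 9.563e+09 m.
Escape velocity comes from setting total energy to zero: ½v² − GM/r = 0 ⇒ v_esc = √(2GM / r).
v_esc = √(2 · 5.83e+14 / 9.563e+09) m/s ≈ 349.2 m/s = 349.2 m/s.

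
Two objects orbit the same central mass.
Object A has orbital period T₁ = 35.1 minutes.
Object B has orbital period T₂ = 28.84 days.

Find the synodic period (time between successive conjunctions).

Convert to SI: T₁ = 35.1 minutes = 2106 s; T₂ = 28.84 days = 2.49178e+06 s.
T_syn = |T₁ · T₂ / (T₁ − T₂)|.
T_syn = |2106 · 2.49178e+06 / (2106 − 2.49178e+06)| s ≈ 2108 s = 35.13 minutes.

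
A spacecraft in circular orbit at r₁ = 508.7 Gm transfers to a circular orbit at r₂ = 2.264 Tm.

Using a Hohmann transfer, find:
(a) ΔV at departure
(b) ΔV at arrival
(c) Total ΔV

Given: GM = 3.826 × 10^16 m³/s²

Convert to SI: r₁ = 508.7 Gm = 5.087e+11 m; r₂ = 2.264 Tm = 2.264e+12 m.
Transfer semi-major axis: a_t = (r₁ + r₂)/2 = (5.087e+11 + 2.264e+12)/2 = 1.38635e+12 m.
Circular speeds: v₁ = √(GM/r₁) = 274.247 m/s, v₂ = √(GM/r₂) = 129.997 m/s.
Transfer speeds (vis-viva v² = GM(2/r − 1/a_t)): v₁ᵗ = 350.464 m/s, v₂ᵗ = 78.746 m/s.
(a) ΔV₁ = |v₁ᵗ − v₁| ≈ 76.22 m/s = 76.22 m/s.
(b) ΔV₂ = |v₂ − v₂ᵗ| ≈ 51.25 m/s = 51.25 m/s.
(c) ΔV_total = ΔV₁ + ΔV₂ ≈ 127.5 m/s = 127.5 m/s.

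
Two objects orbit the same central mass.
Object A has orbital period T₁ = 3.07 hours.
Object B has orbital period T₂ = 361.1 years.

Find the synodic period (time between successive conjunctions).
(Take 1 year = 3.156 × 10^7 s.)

Convert to SI: T₁ = 3.07 hours = 11052 s; T₂ = 361.1 years = 1.13963e+10 s.
T_syn = |T₁ · T₂ / (T₁ − T₂)|.
T_syn = |11052 · 1.13963e+10 / (11052 − 1.13963e+10)| s ≈ 1.105e+04 s = 3.07 hours.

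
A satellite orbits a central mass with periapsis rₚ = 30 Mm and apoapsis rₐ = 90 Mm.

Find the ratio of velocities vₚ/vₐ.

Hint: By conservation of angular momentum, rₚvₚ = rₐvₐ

Convert to SI: rₚ = 30 Mm = 3e+07 m; rₐ = 90 Mm = 9e+07 m.
Conservation of angular momentum gives rₚvₚ = rₐvₐ, so vₚ/vₐ = rₐ/rₚ.
vₚ/vₐ = 9e+07 / 3e+07 ≈ 3.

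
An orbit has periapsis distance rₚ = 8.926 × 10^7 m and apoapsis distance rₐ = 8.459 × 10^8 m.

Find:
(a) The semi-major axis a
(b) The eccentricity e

(a) a = (rₚ + rₐ) / 2 = (8.926e+07 + 8.459e+08) / 2 ≈ 4.676e+08 m = 4.676 × 10^8 m.
(b) e = (rₐ − rₚ) / (rₐ + rₚ) = (8.459e+08 − 8.926e+07) / (8.459e+08 + 8.926e+07) ≈ 0.8091.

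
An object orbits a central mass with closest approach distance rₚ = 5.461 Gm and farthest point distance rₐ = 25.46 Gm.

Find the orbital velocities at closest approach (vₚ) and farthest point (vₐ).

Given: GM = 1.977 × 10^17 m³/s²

Convert to SI: rₚ = 5.461 Gm = 5.461e+09 m; rₐ = 25.46 Gm = 2.546e+10 m.
Use the vis-viva equation v² = GM(2/r − 1/a) with a = (rₚ + rₐ)/2 = (5.461e+09 + 2.546e+10)/2 = 1.54605e+10 m.
vₚ = √(GM · (2/rₚ − 1/a)) = √(1.977e+17 · (2/5.461e+09 − 1/1.54605e+10)) m/s ≈ 7721 m/s = 7.721 km/s.
vₐ = √(GM · (2/rₐ − 1/a)) = √(1.977e+17 · (2/2.546e+10 − 1/1.54605e+10)) m/s ≈ 1656 m/s = 1.656 km/s.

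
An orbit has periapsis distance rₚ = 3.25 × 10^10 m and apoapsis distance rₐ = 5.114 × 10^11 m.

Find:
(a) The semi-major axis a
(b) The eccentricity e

(a) a = (rₚ + rₐ) / 2 = (3.25e+10 + 5.114e+11) / 2 ≈ 2.72e+11 m = 2.72 × 10^11 m.
(b) e = (rₐ − rₚ) / (rₐ + rₚ) = (5.114e+11 − 3.25e+10) / (5.114e+11 + 3.25e+10) ≈ 0.8805.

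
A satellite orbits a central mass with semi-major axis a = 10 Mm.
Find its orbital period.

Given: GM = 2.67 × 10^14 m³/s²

Convert to SI: a = 10 Mm = 1e+07 m.
Kepler's third law: T = 2π √(a³ / GM).
Substituting a = 1e+07 m and GM = 2.67e+14 m³/s²:
T = 2π √((1e+07)³ / 2.67e+14) s
T ≈ 1.216e+04 s = 3.378 hours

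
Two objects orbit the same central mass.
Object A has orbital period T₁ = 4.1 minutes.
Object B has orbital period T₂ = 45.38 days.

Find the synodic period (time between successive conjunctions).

Convert to SI: T₁ = 4.1 minutes = 246 s; T₂ = 45.38 days = 3.92083e+06 s.
T_syn = |T₁ · T₂ / (T₁ − T₂)|.
T_syn = |246 · 3.92083e+06 / (246 − 3.92083e+06)| s ≈ 246 s = 4.1 minutes.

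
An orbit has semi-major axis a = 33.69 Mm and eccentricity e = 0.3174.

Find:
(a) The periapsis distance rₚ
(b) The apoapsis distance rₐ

Convert to SI: a = 33.69 Mm = 3.369e+07 m.
(a) rₚ = a(1 − e) = 3.369e+07 · (1 − 0.3174) = 3.369e+07 · 0.6826 ≈ 2.3e+07 m = 23 Mm.
(b) rₐ = a(1 + e) = 3.369e+07 · (1 + 0.3174) = 3.369e+07 · 1.3174 ≈ 4.438e+07 m = 44.38 Mm.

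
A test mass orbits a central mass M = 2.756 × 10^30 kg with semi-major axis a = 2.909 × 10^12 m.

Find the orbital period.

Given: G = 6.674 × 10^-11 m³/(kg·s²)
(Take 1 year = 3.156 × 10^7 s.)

GM = G · M = 6.674e-11 · 2.756e+30 = 1.83935e+20 m³/s².
Kepler's third law: T = 2π √(a³ / GM).
Substituting a = 2.909e+12 m and GM = 1.83935e+20 m³/s²:
T = 2π √((2.909e+12)³ / 1.83935e+20) s
T ≈ 2.299e+09 s = 72.83 years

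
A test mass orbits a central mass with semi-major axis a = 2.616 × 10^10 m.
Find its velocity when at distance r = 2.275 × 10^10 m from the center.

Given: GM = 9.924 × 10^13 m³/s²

Vis-viva: v = √(GM · (2/r − 1/a)).
2/r − 1/a = 2/2.275e+10 − 1/2.616e+10 = 4.96858e-11 m⁻¹.
v = √(9.924e+13 · 4.96858e-11) m/s ≈ 70.22 m/s = 70.22 m/s.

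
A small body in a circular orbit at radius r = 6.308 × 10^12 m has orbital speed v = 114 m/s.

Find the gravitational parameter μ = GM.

For a circular orbit v² = GM/r, so GM = v² · r.
GM = (114)² · 6.308e+12 m³/s² ≈ 8.198e+16 m³/s² = 8.198 × 10^16 m³/s².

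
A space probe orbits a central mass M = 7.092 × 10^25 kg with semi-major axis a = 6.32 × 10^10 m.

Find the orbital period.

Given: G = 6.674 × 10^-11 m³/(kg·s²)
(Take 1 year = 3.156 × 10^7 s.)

GM = G · M = 6.674e-11 · 7.092e+25 = 4.7332e+15 m³/s².
Kepler's third law: T = 2π √(a³ / GM).
Substituting a = 6.32e+10 m and GM = 4.7332e+15 m³/s²:
T = 2π √((6.32e+10)³ / 4.7332e+15) s
T ≈ 1.451e+09 s = 45.98 years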